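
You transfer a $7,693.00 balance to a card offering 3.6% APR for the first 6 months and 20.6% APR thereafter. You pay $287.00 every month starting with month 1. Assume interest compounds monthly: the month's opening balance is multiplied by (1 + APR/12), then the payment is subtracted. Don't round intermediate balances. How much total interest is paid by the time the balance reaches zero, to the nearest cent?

Promo months 1–6 at r₀ = 3.6%/12 = 0.003; months 7+ at r₁ = 20.6%/12 = 0.0171667.
After month 6: iterate B ← B·(1+r₀) − $287.00 for 6 months → $6,097.55.
Then at r₁ with $287.00/mo: n₂ = −ln(1 − r₁·B/P)/ln(1+r₁) ≈ 26.65 → 27 more payments.
Total paid = 32·$287.00 + $188.45 = $9,372.45; interest = $9,372.45 − $7,693.00 = $1,679.45.

$1,679.45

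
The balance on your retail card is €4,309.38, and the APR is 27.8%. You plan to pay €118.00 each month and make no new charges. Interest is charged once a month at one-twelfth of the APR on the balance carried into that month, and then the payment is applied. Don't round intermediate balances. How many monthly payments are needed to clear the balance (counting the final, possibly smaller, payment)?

82 months

Monthly rate r = 27.8%/12 = 2.31667% = 0.0231667.
Recurrence: B ← B·(1+r) − €118.00.
Month 1: interest €99.83; balance after payment €4,291.21.
Month 2: interest €99.41; balance after payment €4,272.63.
Closed form: n = −ln(1 − rB₀/P)/ln(1+r) = −ln(0.15395)/ln(1.02317) ≈ 81.700, so the balance reaches zero during payment 82.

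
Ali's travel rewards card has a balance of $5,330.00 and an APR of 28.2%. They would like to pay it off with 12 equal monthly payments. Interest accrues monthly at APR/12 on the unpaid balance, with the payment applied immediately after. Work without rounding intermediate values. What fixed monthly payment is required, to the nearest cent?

$514.90

Monthly rate r = 28.2%/12 = 2.35% = 0.0235.
Level-payment amortization: P = B₀·r / (1 − (1+r)^(−n)) = 5330.00·0.0235 / (1 − 1.0235^(−12)).
Denominator 1 − (1+r)^(−12) = 0.243261489.
P = 125.255 / 0.243261489 ≈ 514.90.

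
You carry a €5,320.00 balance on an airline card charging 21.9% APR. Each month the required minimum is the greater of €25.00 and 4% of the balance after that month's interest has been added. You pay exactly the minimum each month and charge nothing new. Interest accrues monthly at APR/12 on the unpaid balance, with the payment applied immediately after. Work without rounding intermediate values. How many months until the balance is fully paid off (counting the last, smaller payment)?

128 months

Monthly rate r = 21.9%/12 = 1.825% = 0.01825.
While 4% of the post-interest balance exceeds €25.00, each month B ← (B·(1+r))·(1 − 0.04), i.e. B shrinks by the factor (1+r)·0.96 = 0.97752.
This holds for months 1–95. Entering month 96 the balance is €613.55; 4% of the post-interest balance is now below €25.00, so the flat €25.00 minimum applies from here.
From month 96 a fixed €25.00 at rate r clears €613.55 in 33 more payments. Total: 95 + 33 = 128 months.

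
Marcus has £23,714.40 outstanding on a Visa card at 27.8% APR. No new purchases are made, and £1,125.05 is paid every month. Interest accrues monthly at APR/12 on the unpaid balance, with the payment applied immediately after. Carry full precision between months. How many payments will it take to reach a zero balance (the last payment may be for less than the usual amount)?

Monthly rate r = 27.8%/12 = 2.31667% = 0.0231667.
Recurrence: B ← B·(1+r) − £1,125.05.
Month 1: interest £549.38; balance after payment £23,138.73.
Month 2: interest £536.05; balance after payment £22,549.73.
Closed form: n = −ln(1 − rB₀/P)/ln(1+r) = −ln(0.51168)/ln(1.02317) ≈ 29.257, so the balance reaches zero during payment 30.

30 months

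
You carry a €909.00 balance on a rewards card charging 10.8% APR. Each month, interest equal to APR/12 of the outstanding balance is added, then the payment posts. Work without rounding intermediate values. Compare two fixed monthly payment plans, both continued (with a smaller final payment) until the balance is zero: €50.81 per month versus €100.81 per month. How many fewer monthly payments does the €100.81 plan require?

Monthly rate r = 10.8%/12 = 0.9% = 0.009.
At €50.81/mo: n = ⌈−ln(1 − rB₀/P)/ln(1+r)⌉ = 20 payments (last €30.24); total interest = total paid − €909.00 = €86.63.
At €100.81/mo: 10 payments (last €45.09); total interest €43.38.
Payments saved = 20 − 10 = 10.

10 fewer payments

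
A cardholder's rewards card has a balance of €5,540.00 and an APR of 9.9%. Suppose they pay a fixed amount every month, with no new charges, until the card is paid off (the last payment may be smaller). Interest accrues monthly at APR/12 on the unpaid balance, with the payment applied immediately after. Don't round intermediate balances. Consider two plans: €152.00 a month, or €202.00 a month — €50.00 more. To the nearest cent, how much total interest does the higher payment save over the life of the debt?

€310.03

Monthly rate r = 9.9%/12 = 0.825% = 0.00825.
At €152.00/mo: n = ⌈−ln(1 − rB₀/P)/ln(1+r)⌉ = 44 payments (last €80.96); total interest = total paid − €5,540.00 = €1,076.96.
At €202.00/mo: 32 payments (last €44.93); total interest €766.93.
Interest saved = €1,076.96 − €766.93 = €310.03.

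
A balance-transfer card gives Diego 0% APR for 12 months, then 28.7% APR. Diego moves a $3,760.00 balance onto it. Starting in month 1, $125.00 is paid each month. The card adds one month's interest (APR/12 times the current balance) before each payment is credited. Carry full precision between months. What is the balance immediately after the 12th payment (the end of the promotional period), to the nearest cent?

Promo months 1–12 at r₀ = 0%/12 = 0; months 13+ at r₁ = 28.7%/12 = 0.0239167.
After month 12 (no interest yet): B = $3,760.00 − 12·$125.00 = $2,260.00.

$2,260.00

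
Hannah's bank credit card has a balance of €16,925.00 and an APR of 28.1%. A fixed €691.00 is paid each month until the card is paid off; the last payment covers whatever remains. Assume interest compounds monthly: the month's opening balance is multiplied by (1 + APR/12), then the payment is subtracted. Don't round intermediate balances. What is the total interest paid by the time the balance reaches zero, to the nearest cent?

Monthly rate r = 28.1%/12 = 2.34167% = 0.0234167.
Payoff takes n = ⌈−ln(1 − rB₀/P)/ln(1+r)⌉ = ⌈36.821⌉ = 37 payments; the last is €568.16.
Total paid = 36·€691.00 + €568.16 = €25,444.16.
Total interest = total paid − principal = €25,444.16 − €16,925.00 = €8,519.16.

€8,519.16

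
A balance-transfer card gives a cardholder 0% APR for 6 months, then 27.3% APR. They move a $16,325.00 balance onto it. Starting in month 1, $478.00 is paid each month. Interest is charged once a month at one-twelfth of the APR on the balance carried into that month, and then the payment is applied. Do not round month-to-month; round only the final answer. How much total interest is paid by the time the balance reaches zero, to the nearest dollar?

Promo months 1–6 at r₀ = 0%/12 = 0; months 7+ at r₁ = 27.3%/12 = 0.02275.
After month 6 (no interest yet): B = $16,325.00 − 6·$478.00 = $13,457.00.
Then at r₁ with $478.00/mo: n₂ = −ln(1 − r₁·B/P)/ln(1+r₁) ≈ 45.48 → 46 more payments.
Total paid = 51·$478.00 + $228.52 = $24,606.52; interest = $24,606.52 − $16,325.00 = $8,281.52.

$8,282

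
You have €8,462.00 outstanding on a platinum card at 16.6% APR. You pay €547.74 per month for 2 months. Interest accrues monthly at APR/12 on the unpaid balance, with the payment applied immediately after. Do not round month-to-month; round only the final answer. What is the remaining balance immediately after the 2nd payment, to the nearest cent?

€7,594.68

Monthly rate r = 16.6%/12 = 1.38333% = 0.0138333.
Each month: B ← B·(1+r) − €547.74.
Month 1: interest €117.06; balance after payment €8,031.32.
Month 2: interest €111.10; balance after payment €7,594.68.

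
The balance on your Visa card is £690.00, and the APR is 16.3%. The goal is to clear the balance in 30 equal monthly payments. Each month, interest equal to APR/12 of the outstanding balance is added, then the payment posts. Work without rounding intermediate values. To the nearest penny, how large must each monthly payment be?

£28.16

Monthly rate r = 16.3%/12 = 1.35833% = 0.0135833.
Level-payment amortization: P = B₀·r / (1 − (1+r)^(−n)) = 690.00·0.0135833 / (1 − 1.01358^(−30)).
Denominator 1 − (1+r)^(−30) = 0.332861231.
P = 9.3725 / 0.332861231 ≈ 28.16.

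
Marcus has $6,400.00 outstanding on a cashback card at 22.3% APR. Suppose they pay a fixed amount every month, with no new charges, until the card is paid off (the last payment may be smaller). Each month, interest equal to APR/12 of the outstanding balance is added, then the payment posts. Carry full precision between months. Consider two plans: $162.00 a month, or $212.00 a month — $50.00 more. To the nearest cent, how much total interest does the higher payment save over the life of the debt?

Monthly rate r = 22.3%/12 = 1.85833% = 0.0185833.
At $162.00/mo: n = ⌈−ln(1 − rB₀/P)/ln(1+r)⌉ = 72 payments (last $154.39); total interest = total paid − $6,400.00 = $5,256.39.
At $212.00/mo: 45 payments (last $151.32); total interest $3,079.32.
Interest saved = $5,256.39 − $3,079.32 = $2,177.07.

$2,177.07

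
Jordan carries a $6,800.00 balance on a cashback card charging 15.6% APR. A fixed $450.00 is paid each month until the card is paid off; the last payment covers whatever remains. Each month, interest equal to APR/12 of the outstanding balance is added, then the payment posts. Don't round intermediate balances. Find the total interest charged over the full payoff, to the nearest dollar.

Monthly rate r = 15.6%/12 = 1.3% = 0.013.
Payoff takes n = ⌈−ln(1 − rB₀/P)/ln(1+r)⌉ = ⌈16.933⌉ = 17 payments; the last is $419.98.
Total paid = 16·$450.00 + $419.98 = $7,619.98.
Total interest = total paid − principal = $7,619.98 − $6,800.00 = $819.98.

$820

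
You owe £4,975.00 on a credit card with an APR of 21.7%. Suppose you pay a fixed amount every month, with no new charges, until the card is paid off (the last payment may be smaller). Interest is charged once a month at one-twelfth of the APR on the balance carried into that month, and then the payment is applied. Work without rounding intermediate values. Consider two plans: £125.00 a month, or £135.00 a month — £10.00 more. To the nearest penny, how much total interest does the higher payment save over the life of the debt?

Monthly rate r = 21.7%/12 = 1.80833% = 0.0180833.
At £125.00/mo: n = ⌈−ln(1 − rB₀/P)/ln(1+r)⌉ = 71 payments (last £121.60); total interest = total paid − £4,975.00 = £3,896.60.
At £135.00/mo: 62 payments (last £34.86); total interest £3,294.86.
Interest saved = £3,896.60 − £3,294.86 = £601.74.

£601.74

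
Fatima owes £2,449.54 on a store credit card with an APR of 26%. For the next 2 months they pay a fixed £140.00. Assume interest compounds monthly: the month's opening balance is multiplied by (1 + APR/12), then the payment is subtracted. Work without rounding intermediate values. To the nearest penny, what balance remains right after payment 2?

£2,273.80

Monthly rate r = 26%/12 = 2.16667% = 0.0216667.
Each month: B ← B·(1+r) − £140.00.
Month 1: interest £53.07; balance after payment £2,362.61.
Month 2: interest £51.19; balance after payment £2,273.80.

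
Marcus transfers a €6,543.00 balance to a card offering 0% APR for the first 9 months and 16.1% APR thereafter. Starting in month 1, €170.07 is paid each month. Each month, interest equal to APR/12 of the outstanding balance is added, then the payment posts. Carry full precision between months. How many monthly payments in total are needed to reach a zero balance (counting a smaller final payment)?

Promo months 1–9 at r₀ = 0%/12 = 0; months 10+ at r₁ = 16.1%/12 = 0.0134167.
After month 9 (no interest yet): B = €6,543.00 − 9·€170.07 = €5,012.37.
Then at r₁ with €170.07/mo: n₂ = −ln(1 − r₁·B/P)/ln(1+r₁) ≈ 37.76 → 38 more payments.

47 payments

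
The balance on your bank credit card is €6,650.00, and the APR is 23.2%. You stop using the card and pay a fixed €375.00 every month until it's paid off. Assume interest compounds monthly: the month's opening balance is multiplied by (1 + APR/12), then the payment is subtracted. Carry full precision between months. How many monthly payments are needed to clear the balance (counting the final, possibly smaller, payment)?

22 payments

Monthly rate r = 23.2%/12 = 1.93333% = 0.0193333.
Recurrence: B ← B·(1+r) − €375.00.
Month 1: interest €128.57; balance after payment €6,403.57.
Month 2: interest €123.80; balance after payment €6,152.37.
Closed form: n = −ln(1 − rB₀/P)/ln(1+r) = −ln(0.65716)/ln(1.01933) ≈ 21.925, so the balance reaches zero during payment 22.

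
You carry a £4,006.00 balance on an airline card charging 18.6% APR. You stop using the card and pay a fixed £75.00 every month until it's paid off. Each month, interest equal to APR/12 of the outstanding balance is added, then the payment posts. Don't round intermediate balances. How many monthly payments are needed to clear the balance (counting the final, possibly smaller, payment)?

Monthly rate r = 18.6%/12 = 1.55% = 0.0155.
Recurrence: B ← B·(1+r) − £75.00.
Month 1: interest £62.09; balance after payment £3,993.09.
Month 2: interest £61.89; balance after payment £3,979.99.
Closed form: n = −ln(1 − rB₀/P)/ln(1+r) = −ln(0.17209)/ln(1.0155) ≈ 114.408, so the balance reaches zero during payment 115.

115 months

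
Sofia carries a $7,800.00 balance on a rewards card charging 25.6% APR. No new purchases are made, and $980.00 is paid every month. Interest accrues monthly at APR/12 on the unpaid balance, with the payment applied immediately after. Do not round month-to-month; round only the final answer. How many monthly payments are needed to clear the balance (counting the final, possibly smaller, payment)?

Monthly rate r = 25.6%/12 = 2.13333% = 0.0213333.
Recurrence: B ← B·(1+r) − $980.00.
Month 1: interest $166.40; balance after payment $6,986.40.
Month 2: interest $149.04; balance after payment $6,155.44.
Closed form: n = −ln(1 − rB₀/P)/ln(1+r) = −ln(0.8302)/ln(1.02133) ≈ 8.815, so the balance reaches zero during payment 9.

9 months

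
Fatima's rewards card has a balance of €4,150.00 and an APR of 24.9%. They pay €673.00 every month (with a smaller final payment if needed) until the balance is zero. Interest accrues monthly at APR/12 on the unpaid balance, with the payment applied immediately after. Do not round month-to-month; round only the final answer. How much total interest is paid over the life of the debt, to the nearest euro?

€338

Monthly rate r = 24.9%/12 = 2.075% = 0.02075.
Payoff takes n = ⌈−ln(1 − rB₀/P)/ln(1+r)⌉ = ⌈6.666⌉ = 7 payments; the last is €450.02.
Total paid = 6·€673.00 + €450.02 = €4,488.02.
Total interest = total paid − principal = €4,488.02 − €4,150.00 = €338.02.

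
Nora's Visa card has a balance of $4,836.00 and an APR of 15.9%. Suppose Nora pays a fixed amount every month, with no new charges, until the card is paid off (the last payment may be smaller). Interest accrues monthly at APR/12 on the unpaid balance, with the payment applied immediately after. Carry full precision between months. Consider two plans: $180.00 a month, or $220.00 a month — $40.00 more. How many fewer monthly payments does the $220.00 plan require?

7 fewer payments

Monthly rate r = 15.9%/12 = 1.325% = 0.01325.
At $180.00/mo: n = ⌈−ln(1 − rB₀/P)/ln(1+r)⌉ = 34 payments (last $77.58); total interest = total paid − $4,836.00 = $1,181.58.
At $220.00/mo: 27 payments (last $34.08); total interest $918.08.
Payments saved = 34 − 27 = 7.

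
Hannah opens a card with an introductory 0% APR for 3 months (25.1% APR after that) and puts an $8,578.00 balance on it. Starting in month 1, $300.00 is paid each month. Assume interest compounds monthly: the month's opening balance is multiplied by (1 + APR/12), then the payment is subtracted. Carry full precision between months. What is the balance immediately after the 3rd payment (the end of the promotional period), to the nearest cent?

$7,678.00

Promo months 1–3 at r₀ = 0%/12 = 0; months 4+ at r₁ = 25.1%/12 = 0.0209167.
After month 3 (no interest yet): B = $8,578.00 − 3·$300.00 = $7,678.00.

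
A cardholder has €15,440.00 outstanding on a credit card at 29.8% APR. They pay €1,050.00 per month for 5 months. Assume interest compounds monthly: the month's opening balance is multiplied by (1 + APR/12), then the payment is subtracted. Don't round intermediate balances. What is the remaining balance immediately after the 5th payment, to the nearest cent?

Monthly rate r = 29.8%/12 = 2.48333% = 0.0248333.
Each month: B ← B·(1+r) − €1,050.00.
Month 1: interest €383.43; balance after payment €14,773.43.
Month 2: interest €366.87; balance after payment €14,090.30.
Month 3: interest €349.91; balance after payment €13,390.21.
Month 4: interest €332.52; balance after payment €12,672.73.
Month 5: interest €314.71; balance after payment €11,937.44.

€11,937.44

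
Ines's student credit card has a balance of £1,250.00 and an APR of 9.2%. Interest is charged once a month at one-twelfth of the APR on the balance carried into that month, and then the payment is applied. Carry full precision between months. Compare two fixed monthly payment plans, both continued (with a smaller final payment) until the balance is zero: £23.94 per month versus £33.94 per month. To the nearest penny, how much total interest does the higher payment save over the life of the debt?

Monthly rate r = 9.2%/12 = 0.766667% = 0.00766667.
At £23.94/mo: n = ⌈−ln(1 − rB₀/P)/ln(1+r)⌉ = 67 payments (last £22.78); total interest = total paid − £1,250.00 = £352.82.
At £33.94/mo: 44 payments (last £15.05); total interest £224.47.
Interest saved = £352.82 − £224.47 = £128.35.

£128.35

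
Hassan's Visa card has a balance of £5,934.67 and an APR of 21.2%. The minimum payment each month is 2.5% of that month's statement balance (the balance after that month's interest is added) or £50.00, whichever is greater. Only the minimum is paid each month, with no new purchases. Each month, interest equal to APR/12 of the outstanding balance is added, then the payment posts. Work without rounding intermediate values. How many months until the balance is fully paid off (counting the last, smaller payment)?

210 months

Monthly rate r = 21.2%/12 = 1.76667% = 0.0176667.
While 2.5% of the post-interest balance exceeds £50.00, each month B ← (B·(1+r))·(1 − 0.025), i.e. B shrinks by the factor (1+r)·0.975 = 0.99223.
This holds for months 1–142. Entering month 143 the balance is £1,959.03; 2.5% of the post-interest balance is now below £50.00, so the flat £50.00 minimum applies from here.
From month 143 a fixed £50.00 at rate r clears £1,959.03 in 68 more payments. Total: 142 + 68 = 210 months.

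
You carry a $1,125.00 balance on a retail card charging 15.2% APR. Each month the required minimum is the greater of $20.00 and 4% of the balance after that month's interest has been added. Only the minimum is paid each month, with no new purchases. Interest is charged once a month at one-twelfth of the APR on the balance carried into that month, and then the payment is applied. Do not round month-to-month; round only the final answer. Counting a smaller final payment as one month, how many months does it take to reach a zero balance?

59 months

Monthly rate r = 15.2%/12 = 1.26667% = 0.0126667.
While 4% of the post-interest balance exceeds $20.00, each month B ← (B·(1+r))·(1 − 0.04), i.e. B shrinks by the factor (1+r)·0.96 = 0.97216.
This holds for months 1–30. Entering month 31 the balance is $482.26; 4% of the post-interest balance is now below $20.00, so the flat $20.00 minimum applies from here.
From month 31 a fixed $20.00 at rate r clears $482.26 in 29 more payments. Total: 30 + 29 = 59 months.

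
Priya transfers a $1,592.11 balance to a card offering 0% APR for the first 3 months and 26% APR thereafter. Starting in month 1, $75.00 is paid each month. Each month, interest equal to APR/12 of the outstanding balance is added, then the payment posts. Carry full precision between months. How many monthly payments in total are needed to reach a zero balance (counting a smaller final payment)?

27 payments

Promo months 1–3 at r₀ = 0%/12 = 0; months 4+ at r₁ = 26%/12 = 0.0216667.
After month 3 (no interest yet): B = $1,592.11 − 3·$75.00 = $1,367.11.
Then at r₁ with $75.00/mo: n₂ = −ln(1 − r₁·B/P)/ln(1+r₁) ≈ 23.44 → 24 more payments.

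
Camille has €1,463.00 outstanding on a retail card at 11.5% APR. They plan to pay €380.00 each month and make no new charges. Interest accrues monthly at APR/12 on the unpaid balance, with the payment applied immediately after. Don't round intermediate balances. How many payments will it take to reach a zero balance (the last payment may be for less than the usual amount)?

4 months

Monthly rate r = 11.5%/12 = 0.958333% = 0.00958333.
Recurrence: B ← B·(1+r) − €380.00.
Month 1: interest €14.02; balance after payment €1,097.02.
Month 2: interest €10.51; balance after payment €727.53.
Month 3: interest €6.97; balance after payment €354.51.
Month 4: interest €3.40; balance after payment €0.00.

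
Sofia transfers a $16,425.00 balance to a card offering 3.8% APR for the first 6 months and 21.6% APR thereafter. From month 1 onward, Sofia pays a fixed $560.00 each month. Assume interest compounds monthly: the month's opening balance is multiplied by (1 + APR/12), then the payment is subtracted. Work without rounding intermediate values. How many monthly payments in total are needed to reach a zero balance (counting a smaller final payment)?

Promo months 1–6 at r₀ = 3.8%/12 = 0.00316667; months 7+ at r₁ = 21.6%/12 = 0.018.
After month 6: iterate B ← B·(1+r₀) − $560.00 for 6 months → $13,352.84.
Then at r₁ with $560.00/mo: n₂ = −ln(1 − r₁·B/P)/ln(1+r₁) ≈ 31.43 → 32 more payments.

38 months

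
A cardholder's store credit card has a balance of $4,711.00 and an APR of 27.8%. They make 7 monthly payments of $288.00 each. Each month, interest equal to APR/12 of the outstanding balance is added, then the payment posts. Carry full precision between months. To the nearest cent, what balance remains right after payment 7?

$3,368.51

Monthly rate r = 27.8%/12 = 2.31667% = 0.0231667.
Each month: B ← B·(1+r) − $288.00.
Month 1: interest $109.14; balance after payment $4,532.14.
Month 2: interest $104.99; balance after payment $4,349.13.
Month 3: interest $100.75; balance after payment $4,161.89.
Month 4: interest $96.42; balance after payment $3,970.30.
Month 5: interest $91.98; balance after payment $3,774.28.
Month 6: interest $87.44; balance after payment $3,573.72.
Month 7: interest $82.79; balance after payment $3,368.51.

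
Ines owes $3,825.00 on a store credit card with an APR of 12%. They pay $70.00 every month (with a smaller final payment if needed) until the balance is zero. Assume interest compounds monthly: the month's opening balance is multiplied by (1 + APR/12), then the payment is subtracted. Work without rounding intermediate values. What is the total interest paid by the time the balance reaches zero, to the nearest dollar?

Monthly rate r = 12%/12 = 1% = 0.01.
Payoff takes n = ⌈−ln(1 − rB₀/P)/ln(1+r)⌉ = ⌈79.455⌉ = 80 payments; the last is $31.93.
Total paid = 79·$70.00 + $31.93 = $5,561.93.
Total interest = total paid − principal = $5,561.93 − $3,825.00 = $1,736.93.

$1,737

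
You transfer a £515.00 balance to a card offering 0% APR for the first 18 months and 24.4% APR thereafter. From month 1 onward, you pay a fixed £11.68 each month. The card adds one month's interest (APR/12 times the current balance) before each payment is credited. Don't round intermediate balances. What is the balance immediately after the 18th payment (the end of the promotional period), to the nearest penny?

£304.76

Promo months 1–18 at r₀ = 0%/12 = 0; months 19+ at r₁ = 24.4%/12 = 0.0203333.
After month 18 (no interest yet): B = £515.00 − 18·£11.68 = £304.76.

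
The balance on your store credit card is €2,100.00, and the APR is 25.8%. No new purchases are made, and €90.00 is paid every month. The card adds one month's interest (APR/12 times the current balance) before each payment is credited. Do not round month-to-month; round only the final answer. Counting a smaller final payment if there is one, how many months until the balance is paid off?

Monthly rate r = 25.8%/12 = 2.15% = 0.0215.
Recurrence: B ← B·(1+r) − €90.00.
Month 1: interest €45.15; balance after payment €2,055.15.
Month 2: interest €44.19; balance after payment €2,009.34.
Closed form: n = −ln(1 − rB₀/P)/ln(1+r) = −ln(0.49833)/ln(1.0215) ≈ 32.742, so the balance reaches zero during payment 33.

33 payments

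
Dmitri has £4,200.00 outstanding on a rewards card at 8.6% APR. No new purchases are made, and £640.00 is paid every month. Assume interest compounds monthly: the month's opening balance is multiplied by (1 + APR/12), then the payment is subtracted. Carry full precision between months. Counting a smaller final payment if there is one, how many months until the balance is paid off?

7 payments

Monthly rate r = 8.6%/12 = 0.716667% = 0.00716667.
Recurrence: B ← B·(1+r) − £640.00.
Month 1: interest £30.10; balance after payment £3,590.10.
Month 2: interest £25.73; balance after payment £2,975.83.
Closed form: n = −ln(1 − rB₀/P)/ln(1+r) = −ln(0.95297)/ln(1.00717) ≈ 6.746, so the balance reaches zero during payment 7.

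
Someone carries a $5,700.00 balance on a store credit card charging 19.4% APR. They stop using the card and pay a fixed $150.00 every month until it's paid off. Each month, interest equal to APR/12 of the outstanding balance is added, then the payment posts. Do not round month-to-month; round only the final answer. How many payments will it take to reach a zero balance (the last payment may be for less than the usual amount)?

60 payments

Monthly rate r = 19.4%/12 = 1.61667% = 0.0161667.
Recurrence: B ← B·(1+r) − $150.00.
Month 1: interest $92.15; balance after payment $5,642.15.
Month 2: interest $91.21; balance after payment $5,583.36.
Closed form: n = −ln(1 − rB₀/P)/ln(1+r) = −ln(0.38567)/ln(1.01617) ≈ 59.410, so the balance reaches zero during payment 60.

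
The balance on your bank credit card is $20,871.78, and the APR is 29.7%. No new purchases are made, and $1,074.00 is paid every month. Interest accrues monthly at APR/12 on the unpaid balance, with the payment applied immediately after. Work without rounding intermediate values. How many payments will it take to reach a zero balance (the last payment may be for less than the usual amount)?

27 months

Monthly rate r = 29.7%/12 = 2.475% = 0.02475.
Recurrence: B ← B·(1+r) − $1,074.00.
Month 1: interest $516.58; balance after payment $20,314.36.
Month 2: interest $502.78; balance after payment $19,743.14.
Closed form: n = −ln(1 − rB₀/P)/ln(1+r) = −ln(0.51902)/ln(1.02475) ≈ 26.824, so the balance reaches zero during payment 27.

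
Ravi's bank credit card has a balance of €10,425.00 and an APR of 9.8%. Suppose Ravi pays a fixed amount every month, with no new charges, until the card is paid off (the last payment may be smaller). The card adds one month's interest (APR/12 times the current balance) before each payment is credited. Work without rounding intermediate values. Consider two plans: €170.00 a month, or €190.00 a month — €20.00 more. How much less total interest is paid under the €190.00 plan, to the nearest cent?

€636.88

Monthly rate r = 9.8%/12 = 0.816667% = 0.00816667.
At €170.00/mo: n = ⌈−ln(1 − rB₀/P)/ln(1+r)⌉ = 86 payments (last €71.62); total interest = total paid − €10,425.00 = €4,096.62.
At €190.00/mo: 74 payments (last €14.74); total interest €3,459.74.
Interest saved = €4,096.62 − €3,459.74 = €636.88.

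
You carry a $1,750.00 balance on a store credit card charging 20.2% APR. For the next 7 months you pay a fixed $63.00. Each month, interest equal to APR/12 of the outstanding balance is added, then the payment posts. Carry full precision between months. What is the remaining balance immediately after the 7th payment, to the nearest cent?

$1,503.01

Monthly rate r = 20.2%/12 = 1.68333% = 0.0168333.
Each month: B ← B·(1+r) − $63.00.
Month 1: interest $29.46; balance after payment $1,716.46.
Month 2: interest $28.89; balance after payment $1,682.35.
Month 3: interest $28.32; balance after payment $1,647.67.
Month 4: interest $27.74; balance after payment $1,612.41.
Month 5: interest $27.14; balance after payment $1,576.55.
Month 6: interest $26.54; balance after payment $1,540.09.
Month 7: interest $25.92; balance after payment $1,503.01.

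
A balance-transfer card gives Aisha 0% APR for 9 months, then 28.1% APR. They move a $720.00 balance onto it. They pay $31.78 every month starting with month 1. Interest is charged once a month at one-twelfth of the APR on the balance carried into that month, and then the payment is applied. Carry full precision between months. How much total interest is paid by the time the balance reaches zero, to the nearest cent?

$95.15

Promo months 1–9 at r₀ = 0%/12 = 0; months 10+ at r₁ = 28.1%/12 = 0.0234167.
After month 9 (no interest yet): B = $720.00 − 9·$31.78 = $433.98.
Then at r₁ with $31.78/mo: n₂ = −ln(1 − r₁·B/P)/ln(1+r₁) ≈ 16.65 → 17 more payments.
Total paid = 25·$31.78 + $20.65 = $815.15; interest = $815.15 − $720.00 = $95.15.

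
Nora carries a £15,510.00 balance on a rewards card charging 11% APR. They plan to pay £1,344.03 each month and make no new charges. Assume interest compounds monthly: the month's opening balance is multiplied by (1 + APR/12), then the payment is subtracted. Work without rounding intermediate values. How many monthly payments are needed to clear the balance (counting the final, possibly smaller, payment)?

13 months

Monthly rate r = 11%/12 = 0.916667% = 0.00916667.
Recurrence: B ← B·(1+r) − £1,344.03.
Month 1: interest £142.18; balance after payment £14,308.14.
Month 2: interest £131.16; balance after payment £13,095.27.
Closed form: n = −ln(1 − rB₀/P)/ln(1+r) = −ln(0.89422)/ln(1.00917) ≈ 12.253, so the balance reaches zero during payment 13.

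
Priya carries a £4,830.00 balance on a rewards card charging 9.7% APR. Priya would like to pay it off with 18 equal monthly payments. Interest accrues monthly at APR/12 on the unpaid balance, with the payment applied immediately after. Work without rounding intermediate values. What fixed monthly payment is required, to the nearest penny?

Monthly rate r = 9.7%/12 = 0.808333% = 0.00808333.
Level-payment amortization: P = B₀·r / (1 − (1+r)^(−n)) = 4830.00·0.00808333 / (1 − 1.00808^(−18)).
Denominator 1 − (1+r)^(−18) = 0.134904252.
P = 39.0425 / 0.134904252 ≈ 289.41.

£289.41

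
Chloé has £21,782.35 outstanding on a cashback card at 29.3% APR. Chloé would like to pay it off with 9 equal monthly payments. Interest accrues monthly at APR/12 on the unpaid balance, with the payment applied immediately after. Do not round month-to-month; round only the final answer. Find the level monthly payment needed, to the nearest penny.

Monthly rate r = 29.3%/12 = 2.44167% = 0.0244167.
Level-payment amortization: P = B₀·r / (1 − (1+r)^(−n)) = 21782.35·0.0244167 / (1 − 1.02442^(−9)).
Denominator 1 − (1+r)^(−9) = 0.195158652.
P = 531.852 / 0.195158652 ≈ 2725.23.

£2,725.23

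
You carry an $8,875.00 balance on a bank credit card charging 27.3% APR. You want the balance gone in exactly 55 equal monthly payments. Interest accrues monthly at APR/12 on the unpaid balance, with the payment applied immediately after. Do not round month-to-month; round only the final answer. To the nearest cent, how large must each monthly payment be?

Monthly rate r = 27.3%/12 = 2.275% = 0.02275.
Level-payment amortization: P = B₀·r / (1 − (1+r)^(−n)) = 8875.00·0.02275 / (1 − 1.02275^(−55)).
Denominator 1 − (1+r)^(−55) = 0.709812868.
P = 201.906 / 0.709812868 ≈ 284.45.

$284.45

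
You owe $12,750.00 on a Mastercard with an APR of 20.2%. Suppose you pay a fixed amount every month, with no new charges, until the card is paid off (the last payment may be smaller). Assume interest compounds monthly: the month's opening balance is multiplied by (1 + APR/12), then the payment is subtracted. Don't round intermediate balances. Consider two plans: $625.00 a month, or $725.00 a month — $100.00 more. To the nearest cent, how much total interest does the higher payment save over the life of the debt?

Monthly rate r = 20.2%/12 = 1.68333% = 0.0168333.
At $625.00/mo: n = ⌈−ln(1 − rB₀/P)/ln(1+r)⌉ = 26 payments (last $126.25); total interest = total paid − $12,750.00 = $3,001.25.
At $725.00/mo: 22 payments (last $20.50); total interest $2,495.50.
Interest saved = $3,001.25 − $2,495.50 = $505.75.

$505.75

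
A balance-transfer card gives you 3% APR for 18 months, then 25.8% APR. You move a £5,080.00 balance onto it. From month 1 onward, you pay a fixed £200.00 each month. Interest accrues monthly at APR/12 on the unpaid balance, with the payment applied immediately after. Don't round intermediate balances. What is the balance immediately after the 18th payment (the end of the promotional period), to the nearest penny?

£1,635.99

Promo months 1–18 at r₀ = 3%/12 = 0.0025; months 19+ at r₁ = 25.8%/12 = 0.0215.
After month 18: iterate B ← B·(1+r₀) − £200.00 for 18 months → £1,635.99.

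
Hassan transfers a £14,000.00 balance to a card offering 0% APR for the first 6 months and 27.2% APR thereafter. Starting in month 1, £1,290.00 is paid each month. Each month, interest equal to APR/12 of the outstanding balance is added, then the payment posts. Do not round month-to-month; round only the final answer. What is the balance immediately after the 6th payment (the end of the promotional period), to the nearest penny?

£6,260.00

Promo months 1–6 at r₀ = 0%/12 = 0; months 7+ at r₁ = 27.2%/12 = 0.0226667.
After month 6 (no interest yet): B = £14,000.00 − 6·£1,290.00 = £6,260.00.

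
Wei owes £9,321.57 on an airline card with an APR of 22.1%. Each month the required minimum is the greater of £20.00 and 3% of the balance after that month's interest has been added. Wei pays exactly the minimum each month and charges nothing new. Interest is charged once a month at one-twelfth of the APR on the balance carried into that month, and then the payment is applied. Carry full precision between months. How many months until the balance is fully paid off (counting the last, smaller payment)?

Monthly rate r = 22.1%/12 = 1.84167% = 0.0184167.
While 3% of the post-interest balance exceeds £20.00, each month B ← (B·(1+r))·(1 − 0.03), i.e. B shrinks by the factor (1+r)·0.97 = 0.98786.
This holds for months 1–218. Entering month 219 the balance is £650.86; 3% of the post-interest balance is now below £20.00, so the flat £20.00 minimum applies from here.
From month 219 a fixed £20.00 at rate r clears £650.86 in 51 more payments. Total: 218 + 51 = 269 months.

269 months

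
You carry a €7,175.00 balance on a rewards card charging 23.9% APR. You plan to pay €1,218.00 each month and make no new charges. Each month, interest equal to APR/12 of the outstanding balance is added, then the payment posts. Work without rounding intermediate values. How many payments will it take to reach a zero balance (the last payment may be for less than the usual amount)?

Monthly rate r = 23.9%/12 = 1.99167% = 0.0199167.
Recurrence: B ← B·(1+r) − €1,218.00.
Month 1: interest €142.90; balance after payment €6,099.90.
Month 2: interest €121.49; balance after payment €5,003.39.
Closed form: n = −ln(1 − rB₀/P)/ln(1+r) = −ln(0.88267)/ln(1.01992) ≈ 6.328, so the balance reaches zero during payment 7.

7 payments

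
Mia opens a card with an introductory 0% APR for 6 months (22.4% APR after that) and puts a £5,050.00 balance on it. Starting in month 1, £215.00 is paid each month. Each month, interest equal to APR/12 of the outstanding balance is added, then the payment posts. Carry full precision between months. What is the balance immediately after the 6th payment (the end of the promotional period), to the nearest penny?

£3,760.00

Promo months 1–6 at r₀ = 0%/12 = 0; months 7+ at r₁ = 22.4%/12 = 0.0186667.
After month 6 (no interest yet): B = £5,050.00 − 6·£215.00 = £3,760.00.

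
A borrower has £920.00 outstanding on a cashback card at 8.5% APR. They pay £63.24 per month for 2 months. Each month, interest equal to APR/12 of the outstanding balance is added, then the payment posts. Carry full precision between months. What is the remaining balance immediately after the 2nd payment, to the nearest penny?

Monthly rate r = 8.5%/12 = 0.708333% = 0.00708333.
Each month: B ← B·(1+r) − £63.24.
Month 1: interest £6.52; balance after payment £863.28.
Month 2: interest £6.11; balance after payment £806.15.

£806.15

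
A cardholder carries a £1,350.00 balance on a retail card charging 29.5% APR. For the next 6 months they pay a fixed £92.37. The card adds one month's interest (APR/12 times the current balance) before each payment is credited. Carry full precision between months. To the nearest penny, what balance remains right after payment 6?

Monthly rate r = 29.5%/12 = 2.45833% = 0.0245833.
Each month: B ← B·(1+r) − £92.37.
Month 1: interest £33.19; balance after payment £1,290.82.
Month 2: interest £31.73; balance after payment £1,230.18.
Month 3: interest £30.24; balance after payment £1,168.05.
Month 4: interest £28.71; balance after payment £1,104.40.
Month 5: interest £27.15; balance after payment £1,039.18.
Month 6: interest £25.55; balance after payment £972.35.

£972.35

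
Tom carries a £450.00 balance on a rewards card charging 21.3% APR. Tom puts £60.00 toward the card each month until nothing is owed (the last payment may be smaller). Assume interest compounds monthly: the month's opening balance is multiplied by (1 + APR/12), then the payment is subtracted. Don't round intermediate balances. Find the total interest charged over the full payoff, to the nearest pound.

Monthly rate r = 21.3%/12 = 1.775% = 0.01775.
Payoff takes n = ⌈−ln(1 − rB₀/P)/ln(1+r)⌉ = ⌈8.120⌉ = 9 payments; the last is £7.24.
Total paid = 8·£60.00 + £7.24 = £487.24.
Total interest = total paid − principal = £487.24 − £450.00 = £37.24.

£37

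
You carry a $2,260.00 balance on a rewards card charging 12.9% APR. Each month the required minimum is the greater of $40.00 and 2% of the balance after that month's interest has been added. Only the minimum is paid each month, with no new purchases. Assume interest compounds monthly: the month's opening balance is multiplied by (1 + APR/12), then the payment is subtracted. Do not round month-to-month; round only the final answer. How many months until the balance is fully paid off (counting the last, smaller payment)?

85 months

Monthly rate r = 12.9%/12 = 1.075% = 0.01075.
While 2% of the post-interest balance exceeds $40.00, each month B ← (B·(1+r))·(1 − 0.02), i.e. B shrinks by the factor (1+r)·0.98 = 0.99054.
This holds for months 1–14. Entering month 15 the balance is $1,978.27; 2% of the post-interest balance is now below $40.00, so the flat $40.00 minimum applies from here.
From month 15 a fixed $40.00 at rate r clears $1,978.27 in 71 more payments. Total: 14 + 71 = 85 months.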